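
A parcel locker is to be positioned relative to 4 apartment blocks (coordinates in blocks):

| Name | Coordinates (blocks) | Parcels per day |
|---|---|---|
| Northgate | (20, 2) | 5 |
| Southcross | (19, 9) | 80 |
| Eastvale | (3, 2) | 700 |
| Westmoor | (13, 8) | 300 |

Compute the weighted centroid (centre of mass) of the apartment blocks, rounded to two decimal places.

The minimiser of Σwᵢ‖p−pᵢ‖² is the weighted centroid p* = (Σwᵢpᵢ)/(Σwᵢ).
Σwᵢ = 1085.
Σwᵢxᵢ = 5·20 + 80·19 + 700·3 + 300·13 = 7620.
Σwᵢyᵢ = 5·2 + 80·9 + 700·2 + 300·8 = 4530.
x* = 7620/1085 = 7.02, y* = 4530/1085 = 4.18.

(7.02, 4.18)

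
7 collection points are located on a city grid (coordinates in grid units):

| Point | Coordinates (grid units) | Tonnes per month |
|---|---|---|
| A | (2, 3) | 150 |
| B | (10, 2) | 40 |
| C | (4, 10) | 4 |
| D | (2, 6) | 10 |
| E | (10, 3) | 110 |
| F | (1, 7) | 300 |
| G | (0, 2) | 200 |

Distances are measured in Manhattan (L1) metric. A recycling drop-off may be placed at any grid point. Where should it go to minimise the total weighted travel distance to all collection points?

Manhattan distance separates: Σwᵢ(|x−xᵢ|+|y−yᵢ|) = Σwᵢ|x−xᵢ| + Σwᵢ|y−yᵢ|, so x and y are optimised independently as 1-D weighted medians.
Total weight W = 814; half = 407.
x-coordinate, sorted with cumulative weight:
  x=0 (G, w=200) cum 200
  x=1 (F, w=300) cum 500  ← median
  x=2 (A, w=150) cum 650
  x=2 (D, w=10) cum 660
  x=4 (C, w=4) cum 664
  x=10 (B, w=40) cum 704
  x=10 (E, w=110) cum 814
⇒ x* = 1
y-coordinate, sorted with cumulative weight:
  y=2 (B, w=40) cum 40
  y=2 (G, w=200) cum 240
  y=3 (A, w=150) cum 390
  y=3 (E, w=110) cum 500  ← median
  y=6 (D, w=10) cum 510
  y=7 (F, w=300) cum 810
  y=10 (C, w=4) cum 814
⇒ y* = 3

(1, 3)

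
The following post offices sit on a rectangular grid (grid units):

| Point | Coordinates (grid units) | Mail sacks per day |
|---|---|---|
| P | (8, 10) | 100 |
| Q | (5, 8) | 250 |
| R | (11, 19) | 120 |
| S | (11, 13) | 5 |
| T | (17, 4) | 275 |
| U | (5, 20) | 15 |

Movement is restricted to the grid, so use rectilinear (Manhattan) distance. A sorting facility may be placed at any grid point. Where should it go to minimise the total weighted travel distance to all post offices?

(11, 8)

Manhattan distance separates: Σwᵢ(|x−xᵢ|+|y−yᵢ|) = Σwᵢ|x−xᵢ| + Σwᵢ|y−yᵢ|, so x and y are optimised independently as 1-D weighted medians.
Total weight W = 765; half = 382.5.
x-coordinate, sorted with cumulative weight:
  x=5 (Q, w=250) cum 250
  x=5 (U, w=15) cum 265
  x=8 (P, w=100) cum 365
  x=11 (R, w=120) cum 485  ← median
  x=11 (S, w=5) cum 490
  x=17 (T, w=275) cum 765
⇒ x* = 11
y-coordinate, sorted with cumulative weight:
  y=4 (T, w=275) cum 275
  y=8 (Q, w=250) cum 525  ← median
  y=10 (P, w=100) cum 625
  y=13 (S, w=5) cum 630
  y=19 (R, w=120) cum 750
  y=20 (U, w=15) cum 765
⇒ y* = 8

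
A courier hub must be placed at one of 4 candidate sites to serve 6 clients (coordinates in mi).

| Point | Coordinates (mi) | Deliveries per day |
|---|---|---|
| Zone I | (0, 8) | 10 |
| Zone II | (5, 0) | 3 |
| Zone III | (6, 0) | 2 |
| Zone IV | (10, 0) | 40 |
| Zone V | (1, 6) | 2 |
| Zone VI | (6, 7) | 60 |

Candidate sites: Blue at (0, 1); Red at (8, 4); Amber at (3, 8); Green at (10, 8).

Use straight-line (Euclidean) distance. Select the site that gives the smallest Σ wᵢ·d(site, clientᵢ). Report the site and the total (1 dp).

Red, total 523.2 mi

Total weighted distance at each candidate:
  Blue (0, 1): total = 1018.8
  Red (8, 4): total = 523.2
  Amber (3, 8): total = 692.4
  Green (10, 8): total = 732.0
Minimum is at Red with total 523.2 mi.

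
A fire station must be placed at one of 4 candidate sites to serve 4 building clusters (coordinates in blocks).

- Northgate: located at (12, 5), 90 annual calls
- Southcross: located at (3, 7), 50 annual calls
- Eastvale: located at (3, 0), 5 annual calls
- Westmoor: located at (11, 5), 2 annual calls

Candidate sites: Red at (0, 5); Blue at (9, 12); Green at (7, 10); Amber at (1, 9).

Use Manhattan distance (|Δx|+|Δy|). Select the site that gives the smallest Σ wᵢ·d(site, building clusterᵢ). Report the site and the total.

Total weighted distance at each candidate:
  Red (0, 5): total = 1392
  Blue (9, 12): total = 1558
  Green (7, 10): total = 1338
  Amber (1, 9): total = 1633
Minimum is at Green with total 1338 blocks.

Green, total 1338 blocks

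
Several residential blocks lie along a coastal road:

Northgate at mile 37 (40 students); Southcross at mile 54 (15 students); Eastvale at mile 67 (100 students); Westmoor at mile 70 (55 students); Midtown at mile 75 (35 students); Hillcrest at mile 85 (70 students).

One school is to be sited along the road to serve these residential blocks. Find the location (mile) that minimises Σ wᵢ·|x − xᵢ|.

x = 70

For a sum of weighted absolute distances on a line, the optimum is the weighted median (not the mean). Total weight W = 315; half-weight = 157.5.
Sort by position and accumulate weight:
  mile 37 (Northgate, w=40) → cum 40
  mile 54 (Southcross, w=15) → cum 55
  mile 67 (Eastvale, w=100) → cum 155
  mile 70 (Westmoor, w=55) → cum 210  ≥ 157.5 → median here
  mile 75 (Midtown, w=35) → cum 245
  mile 85 (Hillcrest, w=70) → cum 315
Optimal location: mile 70.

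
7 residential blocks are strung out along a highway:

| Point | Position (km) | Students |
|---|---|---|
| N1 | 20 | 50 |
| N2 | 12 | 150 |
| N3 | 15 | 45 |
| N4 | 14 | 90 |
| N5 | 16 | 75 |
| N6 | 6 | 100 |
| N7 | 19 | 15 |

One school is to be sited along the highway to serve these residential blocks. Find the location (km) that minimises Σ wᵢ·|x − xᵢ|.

For a sum of weighted absolute distances on a line, the optimum is the weighted median (not the mean). Total weight W = 525; half-weight = 262.5.
Sort by position and accumulate weight:
  km 6 (N6, w=100) → cum 100
  km 12 (N2, w=150) → cum 250
  km 14 (N4, w=90) → cum 340  ≥ 262.5 → median here
  km 15 (N3, w=45) → cum 385
  km 16 (N5, w=75) → cum 460
  km 19 (N7, w=15) → cum 475
  km 20 (N1, w=50) → cum 525
Optimal location: km 14.

x = 14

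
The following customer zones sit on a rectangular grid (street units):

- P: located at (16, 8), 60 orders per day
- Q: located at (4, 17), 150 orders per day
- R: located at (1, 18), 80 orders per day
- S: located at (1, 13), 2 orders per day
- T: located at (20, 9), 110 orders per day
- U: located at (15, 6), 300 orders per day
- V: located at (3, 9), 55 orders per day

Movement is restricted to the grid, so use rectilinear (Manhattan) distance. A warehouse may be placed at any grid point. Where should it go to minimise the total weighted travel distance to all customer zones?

Manhattan distance separates: Σwᵢ(|x−xᵢ|+|y−yᵢ|) = Σwᵢ|x−xᵢ| + Σwᵢ|y−yᵢ|, so x and y are optimised independently as 1-D weighted medians.
Total weight W = 757; half = 378.5.
x-coordinate, sorted with cumulative weight:
  x=1 (R, w=80) cum 80
  x=1 (S, w=2) cum 82
  x=3 (V, w=55) cum 137
  x=4 (Q, w=150) cum 287
  x=15 (U, w=300) cum 587  ← median
  x=16 (P, w=60) cum 647
  x=20 (T, w=110) cum 757
⇒ x* = 15
y-coordinate, sorted with cumulative weight:
  y=6 (U, w=300) cum 300
  y=8 (P, w=60) cum 360
  y=9 (T, w=110) cum 470  ← median
  y=9 (V, w=55) cum 525
  y=13 (S, w=2) cum 527
  y=17 (Q, w=150) cum 677
  y=18 (R, w=80) cum 757
⇒ y* = 9

(15, 9)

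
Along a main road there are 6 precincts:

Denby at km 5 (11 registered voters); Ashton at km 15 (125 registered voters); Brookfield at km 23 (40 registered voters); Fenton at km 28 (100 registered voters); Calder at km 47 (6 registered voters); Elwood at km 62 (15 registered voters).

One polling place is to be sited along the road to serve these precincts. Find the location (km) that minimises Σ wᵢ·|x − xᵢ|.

x = 23

For a sum of weighted absolute distances on a line, the optimum is the weighted median (not the mean). Total weight W = 297; half-weight = 148.5.
Sort by position and accumulate weight:
  km 5 (Denby, w=11) → cum 11
  km 15 (Ashton, w=125) → cum 136
  km 23 (Brookfield, w=40) → cum 176  ≥ 148.5 → median here
  km 28 (Fenton, w=100) → cum 276
  km 47 (Calder, w=6) → cum 282
  km 62 (Elwood, w=15) → cum 297
Optimal location: km 23.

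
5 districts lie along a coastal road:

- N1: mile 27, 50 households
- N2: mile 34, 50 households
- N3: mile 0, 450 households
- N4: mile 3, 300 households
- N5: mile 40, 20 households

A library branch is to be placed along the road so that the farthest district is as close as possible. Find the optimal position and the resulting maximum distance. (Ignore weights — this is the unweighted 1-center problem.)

The 1-center on a line is the midpoint of the two extreme points: leftmost at 0, rightmost at 40.
Optimal location = (0 + 40)/2 = 20; maximum distance = (40 − 0)/2 = 20.

location 20, max distance 20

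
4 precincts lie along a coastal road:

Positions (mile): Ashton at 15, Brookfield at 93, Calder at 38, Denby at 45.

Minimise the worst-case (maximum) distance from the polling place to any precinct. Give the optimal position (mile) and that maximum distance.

The 1-center on a line is the midpoint of the two extreme points: leftmost at 15, rightmost at 93.
Optimal location = (15 + 93)/2 = 54; maximum distance = (93 − 15)/2 = 39.

location 54, max distance 39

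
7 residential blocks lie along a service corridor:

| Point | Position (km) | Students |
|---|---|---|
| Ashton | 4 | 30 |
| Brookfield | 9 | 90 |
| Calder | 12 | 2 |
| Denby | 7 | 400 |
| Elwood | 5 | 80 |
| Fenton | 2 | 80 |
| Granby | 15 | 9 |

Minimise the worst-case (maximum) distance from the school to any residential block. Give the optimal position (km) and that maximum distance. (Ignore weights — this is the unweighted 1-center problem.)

location 8.5, max distance 6.5

The 1-center on a line is the midpoint of the two extreme points: leftmost at 2, rightmost at 15.
Optimal location = (2 + 15)/2 = 8.5; maximum distance = (15 − 2)/2 = 6.5.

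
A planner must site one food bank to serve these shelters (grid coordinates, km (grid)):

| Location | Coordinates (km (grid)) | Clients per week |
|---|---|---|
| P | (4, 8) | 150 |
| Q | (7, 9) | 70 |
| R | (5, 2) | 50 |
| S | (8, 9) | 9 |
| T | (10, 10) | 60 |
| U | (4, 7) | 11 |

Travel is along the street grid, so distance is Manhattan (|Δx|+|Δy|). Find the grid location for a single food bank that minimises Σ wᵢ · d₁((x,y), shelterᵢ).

(5, 8)

Manhattan distance separates: Σwᵢ(|x−xᵢ|+|y−yᵢ|) = Σwᵢ|x−xᵢ| + Σwᵢ|y−yᵢ|, so x and y are optimised independently as 1-D weighted medians.
Total weight W = 350; half = 175.
x-coordinate, sorted with cumulative weight:
  x=4 (P, w=150) cum 150
  x=4 (U, w=11) cum 161
  x=5 (R, w=50) cum 211  ← median
  x=7 (Q, w=70) cum 281
  x=8 (S, w=9) cum 290
  x=10 (T, w=60) cum 350
⇒ x* = 5
y-coordinate, sorted with cumulative weight:
  y=2 (R, w=50) cum 50
  y=7 (U, w=11) cum 61
  y=8 (P, w=150) cum 211  ← median
  y=9 (Q, w=70) cum 281
  y=9 (S, w=9) cum 290
  y=10 (T, w=60) cum 350
⇒ y* = 8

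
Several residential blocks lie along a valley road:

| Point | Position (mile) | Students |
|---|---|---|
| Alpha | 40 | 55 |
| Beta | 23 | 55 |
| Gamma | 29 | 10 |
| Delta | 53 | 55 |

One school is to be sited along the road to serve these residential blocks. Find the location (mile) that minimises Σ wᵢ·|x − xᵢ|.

x = 40

For a sum of weighted absolute distances on a line, the optimum is the weighted median (not the mean). Total weight W = 175; half-weight = 87.5.
Sort by position and accumulate weight:
  mile 23 (Beta, w=55) → cum 55
  mile 29 (Gamma, w=10) → cum 65
  mile 40 (Alpha, w=55) → cum 120  ≥ 87.5 → median here
  mile 53 (Delta, w=55) → cum 175
Optimal location: mile 40.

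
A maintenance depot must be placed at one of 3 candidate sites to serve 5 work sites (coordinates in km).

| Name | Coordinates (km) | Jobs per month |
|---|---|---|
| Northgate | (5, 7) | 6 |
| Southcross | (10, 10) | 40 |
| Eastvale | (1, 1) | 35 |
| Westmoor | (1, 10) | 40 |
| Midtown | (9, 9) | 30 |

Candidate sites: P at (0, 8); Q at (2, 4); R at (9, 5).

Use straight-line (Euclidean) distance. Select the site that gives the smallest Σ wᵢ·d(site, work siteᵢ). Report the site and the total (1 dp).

Q, total 1037.5 km

Total weighted distance at each candidate:
  P (0, 8): total = 1047.1
  Q (2, 4): total = 1037.5
  R (9, 5): total = 1041.2
Minimum is at Q with total 1037.5 km.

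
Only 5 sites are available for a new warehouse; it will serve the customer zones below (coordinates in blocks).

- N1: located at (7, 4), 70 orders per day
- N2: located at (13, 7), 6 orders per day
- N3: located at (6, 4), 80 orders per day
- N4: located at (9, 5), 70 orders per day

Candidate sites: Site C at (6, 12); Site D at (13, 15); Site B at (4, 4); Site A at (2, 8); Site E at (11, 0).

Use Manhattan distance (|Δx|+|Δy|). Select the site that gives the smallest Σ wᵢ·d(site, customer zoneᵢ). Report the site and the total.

Total weighted distance at each candidate:
  Site C (6, 12): total = 2042
  Site D (13, 15): total = 3658
  Site B (4, 4): total = 862
  Site A (2, 8): total = 2042
  Site E (11, 0): total = 1824
Minimum is at Site B with total 862 blocks.

Site B, total 862 blocks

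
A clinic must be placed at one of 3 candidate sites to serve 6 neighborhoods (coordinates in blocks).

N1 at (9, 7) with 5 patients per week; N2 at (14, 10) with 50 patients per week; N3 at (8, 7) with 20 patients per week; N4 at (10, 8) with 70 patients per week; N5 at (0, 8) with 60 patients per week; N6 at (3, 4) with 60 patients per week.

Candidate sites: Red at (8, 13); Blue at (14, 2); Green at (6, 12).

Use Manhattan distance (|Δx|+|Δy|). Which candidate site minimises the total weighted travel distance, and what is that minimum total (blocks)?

Green, total 2500 blocks

Total weighted distance at each candidate:
  Red (8, 13): total = 2715
  Blue (14, 2): total = 3350
  Green (6, 12): total = 2500
Minimum is at Green with total 2500 blocks.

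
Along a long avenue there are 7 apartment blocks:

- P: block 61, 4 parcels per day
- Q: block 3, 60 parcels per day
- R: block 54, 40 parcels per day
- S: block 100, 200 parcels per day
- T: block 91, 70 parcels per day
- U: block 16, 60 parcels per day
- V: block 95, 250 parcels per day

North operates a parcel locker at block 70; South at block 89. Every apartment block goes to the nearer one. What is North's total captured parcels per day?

The indifferent point is the midpoint (70+89)/2 = 79.5; apartment blocks left of it (closer to North at 70) go to North, those right go to South.
  Q at 3 (w=60) → North
  U at 16 (w=60) → North
  R at 54 (w=40) → North
  P at 61 (w=4) → North
  T at 91 (w=70) → South
  V at 95 (w=250) → South
  S at 100 (w=200) → South
North captures 164; South captures 520.

164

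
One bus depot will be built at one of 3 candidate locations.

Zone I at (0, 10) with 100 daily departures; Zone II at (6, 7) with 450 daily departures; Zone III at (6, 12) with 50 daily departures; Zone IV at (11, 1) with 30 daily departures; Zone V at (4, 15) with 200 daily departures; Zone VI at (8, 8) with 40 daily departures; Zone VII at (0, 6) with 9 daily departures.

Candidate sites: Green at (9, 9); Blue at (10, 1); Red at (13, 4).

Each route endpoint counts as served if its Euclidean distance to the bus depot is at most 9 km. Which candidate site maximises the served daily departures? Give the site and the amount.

Green, covering 770

Coverage radius r = 9 km; a point is covered iff (Δx)²+(Δy)² ≤ 9² = 81.
  Green (9, 9): covers {Zone II, Zone III, Zone IV, Zone V, Zone VI} → 770
  Blue (10, 1): covers {Zone II, Zone IV, Zone VI} → 520
  Red (13, 4): covers {Zone II, Zone IV, Zone VI} → 520
Maximum coverage at Green: 770 daily departures.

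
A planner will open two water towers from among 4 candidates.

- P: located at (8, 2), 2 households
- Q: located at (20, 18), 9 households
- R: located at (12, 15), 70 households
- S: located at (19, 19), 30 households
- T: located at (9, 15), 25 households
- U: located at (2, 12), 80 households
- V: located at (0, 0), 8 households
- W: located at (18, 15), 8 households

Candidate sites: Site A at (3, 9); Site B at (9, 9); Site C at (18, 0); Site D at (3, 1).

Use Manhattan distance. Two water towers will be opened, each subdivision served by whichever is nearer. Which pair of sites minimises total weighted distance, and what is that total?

Evaluate every pair (each demand assigned to the nearer of the two):
  {Site A, Site B}: total = 2112
  {Site B, Site D}: total = 2524
  {Site B, Site C}: total = 2640
  {Site A, Site C}: total = 2690
  {Site A, Site D}: total = 2896
  {Site C, Site D}: total = 3874
Best pair: {Site A, Site B} with total 2112.

{Site A, Site B}, total 2112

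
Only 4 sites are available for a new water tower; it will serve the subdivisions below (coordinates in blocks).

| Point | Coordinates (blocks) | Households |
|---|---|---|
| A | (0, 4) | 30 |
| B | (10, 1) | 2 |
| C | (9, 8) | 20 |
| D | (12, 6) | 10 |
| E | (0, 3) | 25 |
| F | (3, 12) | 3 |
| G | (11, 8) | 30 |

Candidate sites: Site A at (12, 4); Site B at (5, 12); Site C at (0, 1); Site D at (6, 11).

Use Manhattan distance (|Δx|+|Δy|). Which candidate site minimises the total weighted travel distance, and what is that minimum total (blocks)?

Site A, total 1056 blocks

Total weighted distance at each candidate:
  Site A (12, 4): total = 1056
  Site B (5, 12): total = 1368
  Site C (0, 1): total = 1232
  Site D (6, 11): total = 1250
Minimum is at Site A with total 1056 blocks.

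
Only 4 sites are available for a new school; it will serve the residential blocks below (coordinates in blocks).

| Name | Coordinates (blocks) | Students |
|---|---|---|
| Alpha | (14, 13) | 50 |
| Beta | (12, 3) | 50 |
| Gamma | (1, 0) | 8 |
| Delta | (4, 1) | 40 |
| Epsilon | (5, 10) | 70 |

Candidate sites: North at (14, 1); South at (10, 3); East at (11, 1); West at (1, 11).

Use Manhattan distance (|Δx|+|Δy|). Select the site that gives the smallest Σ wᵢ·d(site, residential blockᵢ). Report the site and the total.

South, total 2056 blocks

Total weighted distance at each candidate:
  North (14, 1): total = 2572
  South (10, 3): total = 2056
  East (11, 1): total = 2318
  West (1, 11): total = 2658
Minimum is at South with total 2056 blocks.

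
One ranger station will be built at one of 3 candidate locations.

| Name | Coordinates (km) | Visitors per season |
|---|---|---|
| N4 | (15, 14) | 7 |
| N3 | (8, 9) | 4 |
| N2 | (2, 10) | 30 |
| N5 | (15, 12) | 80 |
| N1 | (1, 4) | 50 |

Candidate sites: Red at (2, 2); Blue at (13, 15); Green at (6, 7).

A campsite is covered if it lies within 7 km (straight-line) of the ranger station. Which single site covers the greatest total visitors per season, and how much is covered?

Blue, covering 87

Coverage radius r = 7 km; a point is covered iff (Δx)²+(Δy)² ≤ 7² = 49.
  Red (2, 2): covers {N1} → 50
  Blue (13, 15): covers {N4, N5} → 87
  Green (6, 7): covers {N3, N2, N1} → 84
Maximum coverage at Blue: 87 visitors per season.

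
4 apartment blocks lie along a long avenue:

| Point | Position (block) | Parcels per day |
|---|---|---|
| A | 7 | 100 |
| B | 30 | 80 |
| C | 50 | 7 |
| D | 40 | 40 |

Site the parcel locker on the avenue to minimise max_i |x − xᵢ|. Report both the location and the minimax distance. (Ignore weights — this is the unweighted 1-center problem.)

The 1-center on a line is the midpoint of the two extreme points: leftmost at 7, rightmost at 50.
Optimal location = (7 + 50)/2 = 28.5; maximum distance = (50 − 7)/2 = 21.5.

location 28.5, max distance 21.5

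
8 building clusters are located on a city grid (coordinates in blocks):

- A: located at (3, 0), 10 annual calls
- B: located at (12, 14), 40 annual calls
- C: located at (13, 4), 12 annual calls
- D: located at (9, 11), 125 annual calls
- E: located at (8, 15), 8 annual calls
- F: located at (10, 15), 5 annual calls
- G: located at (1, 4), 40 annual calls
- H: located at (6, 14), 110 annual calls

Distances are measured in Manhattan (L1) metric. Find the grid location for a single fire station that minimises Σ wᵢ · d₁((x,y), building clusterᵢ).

(9, 11)

Manhattan distance separates: Σwᵢ(|x−xᵢ|+|y−yᵢ|) = Σwᵢ|x−xᵢ| + Σwᵢ|y−yᵢ|, so x and y are optimised independently as 1-D weighted medians.
Total weight W = 350; half = 175.
x-coordinate, sorted with cumulative weight:
  x=1 (G, w=40) cum 40
  x=3 (A, w=10) cum 50
  x=6 (H, w=110) cum 160
  x=8 (E, w=8) cum 168
  x=9 (D, w=125) cum 293  ← median
  x=10 (F, w=5) cum 298
  x=12 (B, w=40) cum 338
  x=13 (C, w=12) cum 350
⇒ x* = 9
y-coordinate, sorted with cumulative weight:
  y=0 (A, w=10) cum 10
  y=4 (C, w=12) cum 22
  y=4 (G, w=40) cum 62
  y=11 (D, w=125) cum 187  ← median
  y=14 (B, w=40) cum 227
  y=14 (H, w=110) cum 337
  y=15 (E, w=8) cum 345
  y=15 (F, w=5) cum 350
⇒ y* = 11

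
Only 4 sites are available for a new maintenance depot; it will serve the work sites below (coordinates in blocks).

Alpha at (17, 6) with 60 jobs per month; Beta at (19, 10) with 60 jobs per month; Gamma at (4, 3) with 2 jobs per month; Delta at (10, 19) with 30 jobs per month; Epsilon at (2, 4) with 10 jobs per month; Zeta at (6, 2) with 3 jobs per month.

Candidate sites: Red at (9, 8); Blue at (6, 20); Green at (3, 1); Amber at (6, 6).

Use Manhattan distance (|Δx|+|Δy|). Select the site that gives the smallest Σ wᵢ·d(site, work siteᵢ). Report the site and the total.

Red, total 1837 blocks

Total weighted distance at each candidate:
  Red (9, 8): total = 1837
  Blue (6, 20): total = 3322
  Green (3, 1): total = 3448
  Amber (6, 6): total = 2272
Minimum is at Red with total 1837 blocks.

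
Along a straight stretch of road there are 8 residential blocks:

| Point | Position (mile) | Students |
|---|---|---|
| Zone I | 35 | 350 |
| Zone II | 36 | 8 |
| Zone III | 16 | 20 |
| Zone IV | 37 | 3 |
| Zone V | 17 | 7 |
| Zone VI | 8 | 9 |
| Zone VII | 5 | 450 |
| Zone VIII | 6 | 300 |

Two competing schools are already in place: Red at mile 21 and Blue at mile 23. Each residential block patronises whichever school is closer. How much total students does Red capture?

786

The indifferent point is the midpoint (21+23)/2 = 22; residential blocks left of it (closer to Red at 21) go to Red, those right go to Blue.
  Zone VII at 5 (w=450) → Red
  Zone VIII at 6 (w=300) → Red
  Zone VI at 8 (w=9) → Red
  Zone III at 16 (w=20) → Red
  Zone V at 17 (w=7) → Red
  Zone I at 35 (w=350) → Blue
  Zone II at 36 (w=8) → Blue
  Zone IV at 37 (w=3) → Blue
Red captures 786; Blue captures 361.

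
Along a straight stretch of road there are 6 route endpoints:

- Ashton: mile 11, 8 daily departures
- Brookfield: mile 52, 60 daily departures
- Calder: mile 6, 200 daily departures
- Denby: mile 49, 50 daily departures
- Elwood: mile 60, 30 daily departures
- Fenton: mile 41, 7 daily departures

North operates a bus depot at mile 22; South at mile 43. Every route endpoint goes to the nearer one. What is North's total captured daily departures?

208

The indifferent point is the midpoint (22+43)/2 = 32.5; route endpoints left of it (closer to North at 22) go to North, those right go to South.
  Calder at 6 (w=200) → North
  Ashton at 11 (w=8) → North
  Fenton at 41 (w=7) → South
  Denby at 49 (w=50) → South
  Brookfield at 52 (w=60) → South
  Elwood at 60 (w=30) → South
North captures 208; South captures 147.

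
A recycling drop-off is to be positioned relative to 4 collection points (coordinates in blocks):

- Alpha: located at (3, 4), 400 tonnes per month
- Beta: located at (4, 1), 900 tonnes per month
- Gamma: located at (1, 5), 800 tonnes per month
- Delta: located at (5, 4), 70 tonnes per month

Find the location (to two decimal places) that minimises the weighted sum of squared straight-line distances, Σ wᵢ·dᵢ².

The minimiser of Σwᵢ‖p−pᵢ‖² is the weighted centroid p* = (Σwᵢpᵢ)/(Σwᵢ).
Σwᵢ = 2170.
Σwᵢxᵢ = 400·3 + 900·4 + 800·1 + 70·5 = 5950.
Σwᵢyᵢ = 400·4 + 900·1 + 800·5 + 70·4 = 6780.
x* = 5950/2170 = 2.74, y* = 6780/2170 = 3.12.

(2.74, 3.12)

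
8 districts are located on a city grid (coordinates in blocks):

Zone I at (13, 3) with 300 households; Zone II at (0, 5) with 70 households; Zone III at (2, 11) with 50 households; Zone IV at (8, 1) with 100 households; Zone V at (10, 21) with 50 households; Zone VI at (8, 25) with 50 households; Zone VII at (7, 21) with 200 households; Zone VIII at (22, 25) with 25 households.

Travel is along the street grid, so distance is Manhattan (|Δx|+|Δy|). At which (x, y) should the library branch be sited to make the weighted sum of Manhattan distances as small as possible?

(8, 5)

Manhattan distance separates: Σwᵢ(|x−xᵢ|+|y−yᵢ|) = Σwᵢ|x−xᵢ| + Σwᵢ|y−yᵢ|, so x and y are optimised independently as 1-D weighted medians.
Total weight W = 845; half = 422.5.
x-coordinate, sorted with cumulative weight:
  x=0 (Zone II, w=70) cum 70
  x=2 (Zone III, w=50) cum 120
  x=7 (Zone VII, w=200) cum 320
  x=8 (Zone IV, w=100) cum 420
  x=8 (Zone VI, w=50) cum 470  ← median
  x=10 (Zone V, w=50) cum 520
  x=13 (Zone I, w=300) cum 820
  x=22 (Zone VIII, w=25) cum 845
⇒ x* = 8
y-coordinate, sorted with cumulative weight:
  y=1 (Zone IV, w=100) cum 100
  y=3 (Zone I, w=300) cum 400
  y=5 (Zone II, w=70) cum 470  ← median
  y=11 (Zone III, w=50) cum 520
  y=21 (Zone V, w=50) cum 570
  y=21 (Zone VII, w=200) cum 770
  y=25 (Zone VI, w=50) cum 820
  y=25 (Zone VIII, w=25) cum 845
⇒ y* = 5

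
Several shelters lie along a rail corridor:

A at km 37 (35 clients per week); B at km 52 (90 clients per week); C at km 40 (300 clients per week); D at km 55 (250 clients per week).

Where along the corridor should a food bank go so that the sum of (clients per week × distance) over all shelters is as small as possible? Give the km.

For a sum of weighted absolute distances on a line, the optimum is the weighted median (not the mean). Total weight W = 675; half-weight = 337.5.
Sort by position and accumulate weight:
  km 37 (A, w=35) → cum 35
  km 40 (C, w=300) → cum 335
  km 52 (B, w=90) → cum 425  ≥ 337.5 → median here
  km 55 (D, w=250) → cum 675
Optimal location: km 52.

x = 52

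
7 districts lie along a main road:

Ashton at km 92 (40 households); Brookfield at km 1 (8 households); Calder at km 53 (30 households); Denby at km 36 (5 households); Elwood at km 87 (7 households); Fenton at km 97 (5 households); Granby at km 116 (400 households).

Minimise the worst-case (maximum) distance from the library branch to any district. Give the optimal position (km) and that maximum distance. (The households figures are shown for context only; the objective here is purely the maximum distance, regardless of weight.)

location 58.5, max distance 57.5

The 1-center on a line is the midpoint of the two extreme points: leftmost at 1, rightmost at 116.
Optimal location = (1 + 116)/2 = 58.5; maximum distance = (116 − 1)/2 = 57.5.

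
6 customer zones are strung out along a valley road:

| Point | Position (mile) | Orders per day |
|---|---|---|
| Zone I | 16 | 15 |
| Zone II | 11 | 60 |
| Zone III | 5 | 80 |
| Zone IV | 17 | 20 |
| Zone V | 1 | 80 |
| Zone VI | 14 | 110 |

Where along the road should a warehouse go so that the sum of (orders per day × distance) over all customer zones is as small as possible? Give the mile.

For a sum of weighted absolute distances on a line, the optimum is the weighted median (not the mean). Total weight W = 365; half-weight = 182.5.
Sort by position and accumulate weight:
  mile 1 (Zone V, w=80) → cum 80
  mile 5 (Zone III, w=80) → cum 160
  mile 11 (Zone II, w=60) → cum 220  ≥ 182.5 → median here
  mile 14 (Zone VI, w=110) → cum 330
  mile 16 (Zone I, w=15) → cum 345
  mile 17 (Zone IV, w=20) → cum 365
Optimal location: mile 11.

x = 11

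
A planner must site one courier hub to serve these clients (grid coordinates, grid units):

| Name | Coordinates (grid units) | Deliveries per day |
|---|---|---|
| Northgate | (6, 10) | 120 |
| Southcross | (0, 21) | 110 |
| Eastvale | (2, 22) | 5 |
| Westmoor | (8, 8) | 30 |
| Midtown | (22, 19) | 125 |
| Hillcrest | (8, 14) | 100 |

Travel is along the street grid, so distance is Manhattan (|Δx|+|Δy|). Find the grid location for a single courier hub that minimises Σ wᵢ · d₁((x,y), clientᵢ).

Manhattan distance separates: Σwᵢ(|x−xᵢ|+|y−yᵢ|) = Σwᵢ|x−xᵢ| + Σwᵢ|y−yᵢ|, so x and y are optimised independently as 1-D weighted medians.
Total weight W = 490; half = 245.
x-coordinate, sorted with cumulative weight:
  x=0 (Southcross, w=110) cum 110
  x=2 (Eastvale, w=5) cum 115
  x=6 (Northgate, w=120) cum 235
  x=8 (Westmoor, w=30) cum 265  ← median
  x=8 (Hillcrest, w=100) cum 365
  x=22 (Midtown, w=125) cum 490
⇒ x* = 8
y-coordinate, sorted with cumulative weight:
  y=8 (Westmoor, w=30) cum 30
  y=10 (Northgate, w=120) cum 150
  y=14 (Hillcrest, w=100) cum 250  ← median
  y=19 (Midtown, w=125) cum 375
  y=21 (Southcross, w=110) cum 485
  y=22 (Eastvale, w=5) cum 490
⇒ y* = 14

(8, 14)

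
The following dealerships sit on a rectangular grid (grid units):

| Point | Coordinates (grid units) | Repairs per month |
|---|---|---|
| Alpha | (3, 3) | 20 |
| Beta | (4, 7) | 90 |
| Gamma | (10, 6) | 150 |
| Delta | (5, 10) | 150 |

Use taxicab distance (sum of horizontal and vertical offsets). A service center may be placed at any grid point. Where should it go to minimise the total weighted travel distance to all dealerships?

(5, 7)

Manhattan distance separates: Σwᵢ(|x−xᵢ|+|y−yᵢ|) = Σwᵢ|x−xᵢ| + Σwᵢ|y−yᵢ|, so x and y are optimised independently as 1-D weighted medians.
Total weight W = 410; half = 205.
x-coordinate, sorted with cumulative weight:
  x=3 (Alpha, w=20) cum 20
  x=4 (Beta, w=90) cum 110
  x=5 (Delta, w=150) cum 260  ← median
  x=10 (Gamma, w=150) cum 410
⇒ x* = 5
y-coordinate, sorted with cumulative weight:
  y=3 (Alpha, w=20) cum 20
  y=6 (Gamma, w=150) cum 170
  y=7 (Beta, w=90) cum 260  ← median
  y=10 (Delta, w=150) cum 410
⇒ y* = 7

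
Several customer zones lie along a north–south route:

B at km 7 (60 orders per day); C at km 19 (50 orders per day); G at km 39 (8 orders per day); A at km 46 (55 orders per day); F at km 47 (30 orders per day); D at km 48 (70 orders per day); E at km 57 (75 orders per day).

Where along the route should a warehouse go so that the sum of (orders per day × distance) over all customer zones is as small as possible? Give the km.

x = 47

For a sum of weighted absolute distances on a line, the optimum is the weighted median (not the mean). Total weight W = 348; half-weight = 174.
Sort by position and accumulate weight:
  km 7 (B, w=60) → cum 60
  km 19 (C, w=50) → cum 110
  km 39 (G, w=8) → cum 118
  km 46 (A, w=55) → cum 173
  km 47 (F, w=30) → cum 203  ≥ 174 → median here
  km 48 (D, w=70) → cum 273
  km 57 (E, w=75) → cum 348
Optimal location: km 47.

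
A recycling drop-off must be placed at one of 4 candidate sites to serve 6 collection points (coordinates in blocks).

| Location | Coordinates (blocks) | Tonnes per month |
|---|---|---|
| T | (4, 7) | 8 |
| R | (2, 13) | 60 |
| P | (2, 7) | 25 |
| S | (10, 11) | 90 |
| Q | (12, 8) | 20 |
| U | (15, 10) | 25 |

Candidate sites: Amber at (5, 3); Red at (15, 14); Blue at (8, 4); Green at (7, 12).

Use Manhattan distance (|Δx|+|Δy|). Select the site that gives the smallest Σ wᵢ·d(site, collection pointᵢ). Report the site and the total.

Total weighted distance at each candidate:
  Amber (5, 3): total = 2830
  Red (15, 14): total = 2484
  Blue (8, 4): total = 2476
  Green (7, 12): total = 1464
Minimum is at Green with total 1464 blocks.

Green, total 1464 blocks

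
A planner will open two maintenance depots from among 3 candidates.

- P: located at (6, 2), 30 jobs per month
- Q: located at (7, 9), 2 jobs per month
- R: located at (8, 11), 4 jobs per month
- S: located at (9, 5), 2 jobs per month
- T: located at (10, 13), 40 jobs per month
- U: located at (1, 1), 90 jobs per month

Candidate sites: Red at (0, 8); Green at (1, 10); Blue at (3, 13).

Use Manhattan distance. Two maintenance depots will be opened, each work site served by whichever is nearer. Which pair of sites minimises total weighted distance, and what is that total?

{Red, Blue}, total 1428

Evaluate every pair (each demand assigned to the nearer of the two):
  {Red, Blue}: total = 1428
  {Green, Blue}: total = 1548
  {Red, Green}: total = 1630
Best pair: {Red, Blue} with total 1428.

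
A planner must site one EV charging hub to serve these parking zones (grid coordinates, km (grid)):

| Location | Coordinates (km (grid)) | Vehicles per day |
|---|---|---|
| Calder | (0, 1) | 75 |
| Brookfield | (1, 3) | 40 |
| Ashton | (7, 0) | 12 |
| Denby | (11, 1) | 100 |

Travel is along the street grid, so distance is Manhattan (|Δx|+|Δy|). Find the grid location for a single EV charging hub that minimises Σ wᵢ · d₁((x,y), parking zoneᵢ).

(1, 1)

Manhattan distance separates: Σwᵢ(|x−xᵢ|+|y−yᵢ|) = Σwᵢ|x−xᵢ| + Σwᵢ|y−yᵢ|, so x and y are optimised independently as 1-D weighted medians.
Total weight W = 227; half = 113.5.
x-coordinate, sorted with cumulative weight:
  x=0 (Calder, w=75) cum 75
  x=1 (Brookfield, w=40) cum 115  ← median
  x=7 (Ashton, w=12) cum 127
  x=11 (Denby, w=100) cum 227
⇒ x* = 1
y-coordinate, sorted with cumulative weight:
  y=0 (Ashton, w=12) cum 12
  y=1 (Calder, w=75) cum 87
  y=1 (Denby, w=100) cum 187  ← median
  y=3 (Brookfield, w=40) cum 227
⇒ y* = 1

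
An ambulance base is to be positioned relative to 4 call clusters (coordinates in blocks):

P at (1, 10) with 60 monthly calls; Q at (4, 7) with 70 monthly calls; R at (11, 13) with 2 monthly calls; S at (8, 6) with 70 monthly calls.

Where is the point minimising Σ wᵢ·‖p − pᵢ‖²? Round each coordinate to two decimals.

(4.56, 7.60)

The minimiser of Σwᵢ‖p−pᵢ‖² is the weighted centroid p* = (Σwᵢpᵢ)/(Σwᵢ).
Σwᵢ = 202.
Σwᵢxᵢ = 60·1 + 70·4 + 2·11 + 70·8 = 922.
Σwᵢyᵢ = 60·10 + 70·7 + 2·13 + 70·6 = 1536.
x* = 922/202 = 4.56, y* = 1536/202 = 7.60.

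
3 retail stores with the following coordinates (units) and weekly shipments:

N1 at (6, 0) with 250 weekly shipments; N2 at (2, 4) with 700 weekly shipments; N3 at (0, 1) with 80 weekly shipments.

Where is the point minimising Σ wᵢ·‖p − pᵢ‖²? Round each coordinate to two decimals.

The minimiser of Σwᵢ‖p−pᵢ‖² is the weighted centroid p* = (Σwᵢpᵢ)/(Σwᵢ).
Σwᵢ = 1030.
Σwᵢxᵢ = 250·6 + 700·2 + 80·0 = 2900.
Σwᵢyᵢ = 250·0 + 700·4 + 80·1 = 2880.
x* = 2900/1030 = 2.82, y* = 2880/1030 = 2.80.

(2.82, 2.80)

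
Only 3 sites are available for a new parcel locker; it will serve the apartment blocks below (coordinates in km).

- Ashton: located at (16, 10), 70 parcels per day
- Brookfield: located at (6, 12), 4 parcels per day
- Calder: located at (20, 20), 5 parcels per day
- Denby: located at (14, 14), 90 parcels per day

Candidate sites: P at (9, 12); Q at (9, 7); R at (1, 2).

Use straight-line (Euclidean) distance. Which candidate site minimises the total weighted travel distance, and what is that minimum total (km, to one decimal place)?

P, total 1074.3 km

Total weighted distance at each candidate:
  P (9, 12): total = 1074.3
  Q (9, 7): total = 1415.8
  R (1, 2): total = 2957.8
Minimum is at P with total 1074.3 km.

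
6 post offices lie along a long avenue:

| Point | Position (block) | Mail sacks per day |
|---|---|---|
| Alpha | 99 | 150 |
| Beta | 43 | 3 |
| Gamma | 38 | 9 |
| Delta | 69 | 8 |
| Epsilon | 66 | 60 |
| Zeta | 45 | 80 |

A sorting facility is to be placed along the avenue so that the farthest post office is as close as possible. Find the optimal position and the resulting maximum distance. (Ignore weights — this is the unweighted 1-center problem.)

The 1-center on a line is the midpoint of the two extreme points: leftmost at 38, rightmost at 99.
Optimal location = (38 + 99)/2 = 68.5; maximum distance = (99 − 38)/2 = 30.5.

location 68.5, max distance 30.5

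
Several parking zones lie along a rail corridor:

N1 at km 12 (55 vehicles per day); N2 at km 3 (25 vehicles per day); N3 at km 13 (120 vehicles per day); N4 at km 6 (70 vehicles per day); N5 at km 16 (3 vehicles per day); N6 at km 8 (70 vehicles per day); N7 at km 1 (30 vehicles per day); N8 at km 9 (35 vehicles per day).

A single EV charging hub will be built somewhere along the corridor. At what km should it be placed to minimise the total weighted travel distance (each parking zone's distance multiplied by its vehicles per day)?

x = 9

For a sum of weighted absolute distances on a line, the optimum is the weighted median (not the mean). Total weight W = 408; half-weight = 204.
Sort by position and accumulate weight:
  km 1 (N7, w=30) → cum 30
  km 3 (N2, w=25) → cum 55
  km 6 (N4, w=70) → cum 125
  km 8 (N6, w=70) → cum 195
  km 9 (N8, w=35) → cum 230  ≥ 204 → median here
  km 12 (N1, w=55) → cum 285
  km 13 (N3, w=120) → cum 405
  km 16 (N5, w=3) → cum 408
Optimal location: km 9.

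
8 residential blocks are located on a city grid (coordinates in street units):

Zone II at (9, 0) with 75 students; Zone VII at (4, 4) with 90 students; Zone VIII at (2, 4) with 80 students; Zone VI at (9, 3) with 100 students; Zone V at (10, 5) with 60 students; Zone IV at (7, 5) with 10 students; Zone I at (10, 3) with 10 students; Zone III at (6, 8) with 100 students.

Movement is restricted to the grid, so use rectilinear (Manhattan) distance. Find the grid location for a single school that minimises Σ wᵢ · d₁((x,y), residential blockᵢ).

Manhattan distance separates: Σwᵢ(|x−xᵢ|+|y−yᵢ|) = Σwᵢ|x−xᵢ| + Σwᵢ|y−yᵢ|, so x and y are optimised independently as 1-D weighted medians.
Total weight W = 525; half = 262.5.
x-coordinate, sorted with cumulative weight:
  x=2 (Zone VIII, w=80) cum 80
  x=4 (Zone VII, w=90) cum 170
  x=6 (Zone III, w=100) cum 270  ← median
  x=7 (Zone IV, w=10) cum 280
  x=9 (Zone II, w=75) cum 355
  x=9 (Zone VI, w=100) cum 455
  x=10 (Zone V, w=60) cum 515
  x=10 (Zone I, w=10) cum 525
⇒ x* = 6
y-coordinate, sorted with cumulative weight:
  y=0 (Zone II, w=75) cum 75
  y=3 (Zone VI, w=100) cum 175
  y=3 (Zone I, w=10) cum 185
  y=4 (Zone VII, w=90) cum 275  ← median
  y=4 (Zone VIII, w=80) cum 355
  y=5 (Zone V, w=60) cum 415
  y=5 (Zone IV, w=10) cum 425
  y=8 (Zone III, w=100) cum 525
⇒ y* = 4

(6, 4)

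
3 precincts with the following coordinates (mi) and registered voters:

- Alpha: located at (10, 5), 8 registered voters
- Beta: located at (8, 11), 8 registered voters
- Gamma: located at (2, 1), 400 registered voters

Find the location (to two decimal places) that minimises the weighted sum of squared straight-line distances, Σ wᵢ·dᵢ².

(2.27, 1.27)

The minimiser of Σwᵢ‖p−pᵢ‖² is the weighted centroid p* = (Σwᵢpᵢ)/(Σwᵢ).
Σwᵢ = 416.
Σwᵢxᵢ = 8·10 + 8·8 + 400·2 = 944.
Σwᵢyᵢ = 8·5 + 8·11 + 400·1 = 528.
x* = 944/416 = 2.27, y* = 528/416 = 1.27.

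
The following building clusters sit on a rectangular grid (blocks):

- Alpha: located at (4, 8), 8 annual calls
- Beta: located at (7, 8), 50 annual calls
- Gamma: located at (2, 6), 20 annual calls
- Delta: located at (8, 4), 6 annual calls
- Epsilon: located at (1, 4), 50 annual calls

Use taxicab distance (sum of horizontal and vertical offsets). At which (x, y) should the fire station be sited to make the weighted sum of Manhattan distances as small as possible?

(2, 6)

Manhattan distance separates: Σwᵢ(|x−xᵢ|+|y−yᵢ|) = Σwᵢ|x−xᵢ| + Σwᵢ|y−yᵢ|, so x and y are optimised independently as 1-D weighted medians.
Total weight W = 134; half = 67.
x-coordinate, sorted with cumulative weight:
  x=1 (Epsilon, w=50) cum 50
  x=2 (Gamma, w=20) cum 70  ← median
  x=4 (Alpha, w=8) cum 78
  x=7 (Beta, w=50) cum 128
  x=8 (Delta, w=6) cum 134
⇒ x* = 2
y-coordinate, sorted with cumulative weight:
  y=4 (Delta, w=6) cum 6
  y=4 (Epsilon, w=50) cum 56
  y=6 (Gamma, w=20) cum 76  ← median
  y=8 (Alpha, w=8) cum 84
  y=8 (Beta, w=50) cum 134
⇒ y* = 6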